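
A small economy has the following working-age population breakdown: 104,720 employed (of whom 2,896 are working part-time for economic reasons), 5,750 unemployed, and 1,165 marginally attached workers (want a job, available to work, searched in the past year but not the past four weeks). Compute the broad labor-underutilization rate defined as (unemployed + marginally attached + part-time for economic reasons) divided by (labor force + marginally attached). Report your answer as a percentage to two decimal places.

Labor force = 104,720 + 5,750 = 110,470.
Numerator = 5,750 + 1,165 + 2,896 = 9,811.
Denominator = 110,470 + 1,165 = 111,635.
Broad rate = 9,811 / 111,635 = 8.79%.

Broad underutilization rate ≈ 8.79%.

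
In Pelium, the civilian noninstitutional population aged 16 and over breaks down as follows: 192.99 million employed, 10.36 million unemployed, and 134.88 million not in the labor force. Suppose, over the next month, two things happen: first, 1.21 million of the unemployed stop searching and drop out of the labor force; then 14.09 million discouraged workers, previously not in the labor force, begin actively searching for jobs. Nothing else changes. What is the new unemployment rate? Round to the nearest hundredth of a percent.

New unemployment rate ≈ 10.75%.

Initially, labor force = 192.99 + 10.36 = 203.35 million, so u = 10.36/203.35 = 5.09%.
After the first change, unemployed and labor force both fall by 1.21 → E = 192.99, U = 9.15, labor force = 202.14 million.
After the second change, unemployed and labor force both rise by 14.09 → E = 192.99, U = 23.24, labor force = 216.23 million.
New unemployment rate = 23.24 / 216.23 = 10.75%.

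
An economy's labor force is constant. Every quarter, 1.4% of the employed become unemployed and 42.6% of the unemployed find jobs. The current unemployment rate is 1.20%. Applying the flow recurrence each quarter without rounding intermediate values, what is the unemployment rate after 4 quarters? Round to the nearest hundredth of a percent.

With a fixed labor force, u_{t+1} = u_t + s·(1−u_t) − f·u_t = u_t·(1−s−f) + s.
Here 1−s−f = 0.560 and s = 0.014.
u_1 = 0.012000 × 0.560 + 0.014 = 0.020720.
u_2 = 0.020720 × 0.560 + 0.014 = 0.025603.
u_3 = 0.025603 × 0.560 + 0.014 = 0.028338.
u_4 = 0.028338 × 0.560 + 0.014 = 0.029869.

Unemployment rate after four quarters ≈ 2.99%.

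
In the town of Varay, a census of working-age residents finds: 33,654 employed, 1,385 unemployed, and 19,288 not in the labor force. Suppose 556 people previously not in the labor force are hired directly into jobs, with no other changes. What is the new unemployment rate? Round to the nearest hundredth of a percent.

Initially, labor force = 33,654 + 1,385 = 35,039, so u = 1,385/35,039 = 3.95%.
After the change, employed and labor force both rise by 556; unemployed unchanged → E = 34,210, U = 1,385, labor force = 35,595.
New unemployment rate = 1,385 / 35,595 = 3.89%.

New unemployment rate ≈ 3.89%.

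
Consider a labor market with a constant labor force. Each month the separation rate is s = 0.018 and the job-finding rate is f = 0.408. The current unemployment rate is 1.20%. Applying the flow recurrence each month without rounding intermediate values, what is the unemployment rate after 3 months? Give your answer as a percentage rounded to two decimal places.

With a fixed labor force, u_{t+1} = u_t + s·(1−u_t) − f·u_t = u_t·(1−s−f) + s.
Here 1−s−f = 0.574 and s = 0.018.
u_1 = 0.012000 × 0.574 + 0.018 = 0.024888.
u_2 = 0.024888 × 0.574 + 0.018 = 0.032286.
u_3 = 0.032286 × 0.574 + 0.018 = 0.036532.

Unemployment rate after three months ≈ 3.65%.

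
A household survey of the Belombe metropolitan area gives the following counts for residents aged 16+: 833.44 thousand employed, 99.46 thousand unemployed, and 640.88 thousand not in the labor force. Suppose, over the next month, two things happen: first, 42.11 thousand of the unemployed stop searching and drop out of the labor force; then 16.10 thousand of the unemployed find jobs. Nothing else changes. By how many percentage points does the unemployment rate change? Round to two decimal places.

Initially, labor force = 833.44 + 99.46 = 932.90 thousand, so u = 99.46/932.90 = 10.66%.
After the first change, unemployed and labor force both fall by 42.11 → E = 833.44, U = 57.35, labor force = 890.79 thousand.
After the second change, unemployed falls and employed rises by 16.10; labor force unchanged → E = 849.54, U = 41.25, labor force = 890.79 thousand.
New unemployment rate = 41.25 / 890.79 = 4.63%.
Change = 4.63% − 10.66% = −6.03 percentage points.

The unemployment rate changes by −6.03 percentage points.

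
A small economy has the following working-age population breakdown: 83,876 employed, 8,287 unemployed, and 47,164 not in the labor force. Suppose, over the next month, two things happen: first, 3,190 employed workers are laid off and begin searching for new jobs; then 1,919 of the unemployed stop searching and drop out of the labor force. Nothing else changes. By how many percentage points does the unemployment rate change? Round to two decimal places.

The unemployment rate changes by +1.60 percentage points.

Initially, labor force = 83,876 + 8,287 = 92,163, so u = 8,287/92,163 = 8.99%.
After the first change, employed falls and unemployed rises by 3,190; labor force unchanged → E = 80,686, U = 11,477, labor force = 92,163.
After the second change, unemployed and labor force both fall by 1,919 → E = 80,686, U = 9,558, labor force = 90,244.
New unemployment rate = 9,558 / 90,244 = 10.59%.
Change = 10.59% − 8.99% = +1.60 percentage points.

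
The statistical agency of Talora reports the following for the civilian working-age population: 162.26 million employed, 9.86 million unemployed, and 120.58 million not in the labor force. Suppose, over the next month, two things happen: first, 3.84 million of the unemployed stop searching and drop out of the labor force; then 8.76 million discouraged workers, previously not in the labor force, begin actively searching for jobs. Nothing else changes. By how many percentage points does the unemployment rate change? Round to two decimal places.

The unemployment rate changes by +2.62 percentage points.

Initially, labor force = 162.26 + 9.86 = 172.12 million, so u = 9.86/172.12 = 5.73%.
After the first change, unemployed and labor force both fall by 3.84 → E = 162.26, U = 6.02, labor force = 168.28 million.
After the second change, unemployed and labor force both rise by 8.76 → E = 162.26, U = 14.78, labor force = 177.04 million.
New unemployment rate = 14.78 / 177.04 = 8.35%.
Change = 8.35% − 5.73% = +2.62 percentage points.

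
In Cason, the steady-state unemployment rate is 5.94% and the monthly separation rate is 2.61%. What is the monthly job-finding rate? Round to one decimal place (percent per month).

Job-finding rate ≈ 41.3% per month.

From u* = s/(s+f): f = s·(1−u)/u.
f = 2.61 × (1 − 0.0594) / 0.0594 = 2.4550 / 0.0594 ≈ 41.3% per month.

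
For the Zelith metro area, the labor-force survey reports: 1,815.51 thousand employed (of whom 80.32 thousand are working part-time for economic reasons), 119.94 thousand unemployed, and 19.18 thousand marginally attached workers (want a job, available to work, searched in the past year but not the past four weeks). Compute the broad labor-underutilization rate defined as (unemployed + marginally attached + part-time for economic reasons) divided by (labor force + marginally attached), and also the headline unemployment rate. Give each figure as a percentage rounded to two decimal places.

Broad underutilization rate ≈ 11.23%; headline unemployment rate ≈ 6.20%.

Labor force = 1,815.51 + 119.94 = 1,935.45 thousand.
Numerator = 119.94 + 19.18 + 80.32 = 219.44 thousand.
Denominator = 1,935.45 + 19.18 = 1,954.63 thousand.
Broad rate = 219.44 / 1,954.63 = 11.23%.
Headline unemployment rate = 119.94 / 1,935.45 = 6.20%.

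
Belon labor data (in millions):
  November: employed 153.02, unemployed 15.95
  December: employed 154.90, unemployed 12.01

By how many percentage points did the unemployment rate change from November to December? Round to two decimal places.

November: labor force = 153.02 + 15.95 = 168.97; u = 15.95/168.97 = 9.44%.
December: labor force = 154.90 + 12.01 = 166.91; u = 12.01/166.91 = 7.20%.
Change = 7.20% − 9.44% = −2.24 pp.

The unemployment rate changed by −2.24 percentage points.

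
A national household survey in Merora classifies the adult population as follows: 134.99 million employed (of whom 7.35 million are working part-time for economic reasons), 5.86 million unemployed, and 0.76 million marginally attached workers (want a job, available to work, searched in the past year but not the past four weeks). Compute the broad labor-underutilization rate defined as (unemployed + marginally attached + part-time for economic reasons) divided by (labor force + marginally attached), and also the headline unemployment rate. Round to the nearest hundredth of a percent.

Labor force = 134.99 + 5.86 = 140.85 million.
Numerator = 5.86 + 0.76 + 7.35 = 13.97 million.
Denominator = 140.85 + 0.76 = 141.61 million.
Broad rate = 13.97 / 141.61 = 9.87%.
Headline unemployment rate = 5.86 / 140.85 = 4.16%.

Broad underutilization rate ≈ 9.87%; headline unemployment rate ≈ 4.16%.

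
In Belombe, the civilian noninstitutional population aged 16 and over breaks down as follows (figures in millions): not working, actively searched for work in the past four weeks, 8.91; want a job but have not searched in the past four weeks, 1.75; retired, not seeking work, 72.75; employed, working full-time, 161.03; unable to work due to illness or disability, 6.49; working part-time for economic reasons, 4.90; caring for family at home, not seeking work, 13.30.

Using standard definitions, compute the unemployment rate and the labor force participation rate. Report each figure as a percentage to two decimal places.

Unemployment rate ≈ 5.10%; labor force participation rate ≈ 64.96%.

Employed = 161.03 + 4.90 = 165.93 million (anyone who worked, including part-time for economic reasons, counts as employed).
Unemployed = 8.91 million.
Labor force = 165.93 + 8.91 = 174.84 million.
Not in labor force = 1.75 + 72.75 + 6.49 + 13.30 = 94.29 million (those not working and not actively searching are outside the labor force — including those who want a job but have given up searching).
Civilian working-age population = 174.84 + 94.29 = 269.13 million.
Unemployment rate = 8.91 / 174.84 = 5.10%.
Labor force participation rate = 174.84 / 269.13 = 64.96%.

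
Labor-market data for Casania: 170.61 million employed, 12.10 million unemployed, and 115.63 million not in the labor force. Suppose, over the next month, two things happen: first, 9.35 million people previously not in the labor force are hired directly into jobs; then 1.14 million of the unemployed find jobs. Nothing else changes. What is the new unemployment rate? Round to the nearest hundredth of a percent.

New unemployment rate ≈ 5.71%.

Initially, labor force = 170.61 + 12.10 = 182.71 million, so u = 12.10/182.71 = 6.62%.
After the first change, employed and labor force both rise by 9.35; unemployed unchanged → E = 179.96, U = 12.10, labor force = 192.06 million.
After the second change, unemployed falls and employed rises by 1.14; labor force unchanged → E = 181.10, U = 10.96, labor force = 192.06 million.
New unemployment rate = 10.96 / 192.06 = 5.71%.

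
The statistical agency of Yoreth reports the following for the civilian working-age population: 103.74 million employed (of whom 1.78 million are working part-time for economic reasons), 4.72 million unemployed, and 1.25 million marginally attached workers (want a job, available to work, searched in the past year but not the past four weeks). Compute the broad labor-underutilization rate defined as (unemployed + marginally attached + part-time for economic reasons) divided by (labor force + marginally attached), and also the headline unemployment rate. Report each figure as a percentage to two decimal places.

Broad underutilization rate ≈ 7.06%; headline unemployment rate ≈ 4.35%.

Labor force = 103.74 + 4.72 = 108.46 million.
Numerator = 4.72 + 1.25 + 1.78 = 7.75 million.
Denominator = 108.46 + 1.25 = 109.71 million.
Broad rate = 7.75 / 109.71 = 7.06%.
Headline unemployment rate = 4.72 / 108.46 = 4.35%.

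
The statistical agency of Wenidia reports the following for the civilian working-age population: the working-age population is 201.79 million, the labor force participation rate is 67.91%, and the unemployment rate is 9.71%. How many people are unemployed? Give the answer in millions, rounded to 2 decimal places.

Labor force = 0.6791 × 201.79 = 137.04 million.
Unemployed = 0.0971 × 137.04 ≈ 13.31 million.

About 13.31 million are unemployed.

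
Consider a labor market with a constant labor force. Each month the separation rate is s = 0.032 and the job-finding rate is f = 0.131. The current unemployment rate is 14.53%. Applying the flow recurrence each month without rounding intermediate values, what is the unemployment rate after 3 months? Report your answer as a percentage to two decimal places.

Unemployment rate after three months ≈ 16.64%.

With a fixed labor force, u_{t+1} = u_t + s·(1−u_t) − f·u_t = u_t·(1−s−f) + s.
Here 1−s−f = 0.837 and s = 0.032.
u_1 = 0.145300 × 0.837 + 0.032 = 0.153616.
u_2 = 0.153616 × 0.837 + 0.032 = 0.160577.
u_3 = 0.160577 × 0.837 + 0.032 = 0.166403.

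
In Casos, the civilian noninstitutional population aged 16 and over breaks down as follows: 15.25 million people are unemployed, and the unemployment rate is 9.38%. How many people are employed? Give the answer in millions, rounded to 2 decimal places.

About 147.33 million are employed.

Labor force = U / u = 15.25 / 0.0938 ≈ 162.58 million.
Employed = labor force − unemployed = 162.58 − 15.25 = 147.33 million.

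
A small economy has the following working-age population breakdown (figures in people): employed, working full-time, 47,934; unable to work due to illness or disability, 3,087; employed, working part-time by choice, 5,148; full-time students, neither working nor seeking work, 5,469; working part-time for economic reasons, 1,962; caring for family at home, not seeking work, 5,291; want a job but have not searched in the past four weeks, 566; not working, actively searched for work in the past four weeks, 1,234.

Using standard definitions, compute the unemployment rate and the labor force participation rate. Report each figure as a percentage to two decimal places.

Unemployment rate ≈ 2.19%; labor force participation rate ≈ 79.61%.

Employed = 47,934 + 5,148 + 1,962 = 55,044 (anyone who worked, including part-time for economic reasons, counts as employed).
Unemployed = 1,234.
Labor force = 55,044 + 1,234 = 56,278.
Not in labor force = 3,087 + 5,469 + 5,291 + 566 = 14,413 (those not working and not actively searching are outside the labor force — including those who want a job but have given up searching).
Civilian working-age population = 56,278 + 14,413 = 70,691.
Unemployment rate = 1,234 / 56,278 = 2.19%.
Labor force participation rate = 56,278 / 70,691 = 79.61%.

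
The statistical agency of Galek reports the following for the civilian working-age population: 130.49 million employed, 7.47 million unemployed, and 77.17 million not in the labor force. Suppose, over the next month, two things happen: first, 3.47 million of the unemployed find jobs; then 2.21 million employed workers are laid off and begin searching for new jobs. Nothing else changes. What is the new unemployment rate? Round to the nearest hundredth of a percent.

Initially, labor force = 130.49 + 7.47 = 137.96 million, so u = 7.47/137.96 = 5.41%.
After the first change, unemployed falls and employed rises by 3.47; labor force unchanged → E = 133.96, U = 4.00, labor force = 137.96 million.
After the second change, employed falls and unemployed rises by 2.21; labor force unchanged → E = 131.75, U = 6.21, labor force = 137.96 million.
New unemployment rate = 6.21 / 137.96 = 4.50%.

New unemployment rate ≈ 4.50%.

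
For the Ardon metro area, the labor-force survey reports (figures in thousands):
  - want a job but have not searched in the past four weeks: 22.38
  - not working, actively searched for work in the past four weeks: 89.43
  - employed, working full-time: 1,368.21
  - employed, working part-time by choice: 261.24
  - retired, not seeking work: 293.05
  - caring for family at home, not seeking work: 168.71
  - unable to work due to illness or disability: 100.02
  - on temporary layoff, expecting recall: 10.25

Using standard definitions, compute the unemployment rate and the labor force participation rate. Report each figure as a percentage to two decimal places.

Employed = 1,368.21 + 261.24 = 1,629.45 thousand.
Unemployed = 89.43 + 10.25 = 99.68 thousand (jobless and actively searching, or on temporary layoff).
Labor force = 1,629.45 + 99.68 = 1,729.13 thousand.
Not in labor force = 22.38 + 293.05 + 168.71 + 100.02 = 584.16 thousand (those not working and not actively searching are outside the labor force — including those who want a job but have given up searching).
Civilian working-age population = 1,729.13 + 584.16 = 2,313.29 thousand.
Unemployment rate = 99.68 / 1,729.13 = 5.76%.
Labor force participation rate = 1,729.13 / 2,313.29 = 74.75%.

Unemployment rate ≈ 5.76%; labor force participation rate ≈ 74.75%.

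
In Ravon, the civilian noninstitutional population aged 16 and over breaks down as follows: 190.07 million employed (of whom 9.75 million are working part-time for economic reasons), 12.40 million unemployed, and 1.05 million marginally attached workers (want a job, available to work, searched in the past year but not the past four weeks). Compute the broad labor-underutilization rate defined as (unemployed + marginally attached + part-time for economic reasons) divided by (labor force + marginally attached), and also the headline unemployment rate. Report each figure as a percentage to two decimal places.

Labor force = 190.07 + 12.40 = 202.47 million.
Numerator = 12.40 + 1.05 + 9.75 = 23.20 million.
Denominator = 202.47 + 1.05 = 203.52 million.
Broad rate = 23.20 / 203.52 = 11.40%.
Headline unemployment rate = 12.40 / 202.47 = 6.12%.

Broad underutilization rate ≈ 11.40%; headline unemployment rate ≈ 6.12%.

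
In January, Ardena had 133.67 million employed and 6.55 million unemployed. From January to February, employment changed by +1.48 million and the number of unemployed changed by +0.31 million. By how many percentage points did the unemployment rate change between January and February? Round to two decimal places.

January: labor force = 133.67 + 6.55 = 140.22; u = 6.55/140.22 = 4.67%.
February: labor force = 135.15 + 6.86 = 142.01; u = 6.86/142.01 = 4.83%.
Change = 4.83% − 4.67% = +0.16 pp.

The unemployment rate changed by +0.16 percentage points.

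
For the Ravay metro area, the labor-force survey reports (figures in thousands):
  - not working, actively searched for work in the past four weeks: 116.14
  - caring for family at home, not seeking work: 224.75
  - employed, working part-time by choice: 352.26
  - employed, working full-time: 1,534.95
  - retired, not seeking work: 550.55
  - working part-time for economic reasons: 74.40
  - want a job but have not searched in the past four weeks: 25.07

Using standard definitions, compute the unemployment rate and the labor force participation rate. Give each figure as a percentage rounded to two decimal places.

Unemployment rate ≈ 5.59%; labor force participation rate ≈ 72.19%.

Employed = 352.26 + 1,534.95 + 74.40 = 1,961.61 thousand (anyone who worked, including part-time for economic reasons, counts as employed).
Unemployed = 116.14 thousand.
Labor force = 1,961.61 + 116.14 = 2,077.75 thousand.
Not in labor force = 224.75 + 550.55 + 25.07 = 800.37 thousand (those not working and not actively searching are outside the labor force — including those who want a job but have given up searching).
Civilian working-age population = 2,077.75 + 800.37 = 2,878.12 thousand.
Unemployment rate = 116.14 / 2,077.75 = 5.59%.
Labor force participation rate = 2,077.75 / 2,878.12 = 72.19%.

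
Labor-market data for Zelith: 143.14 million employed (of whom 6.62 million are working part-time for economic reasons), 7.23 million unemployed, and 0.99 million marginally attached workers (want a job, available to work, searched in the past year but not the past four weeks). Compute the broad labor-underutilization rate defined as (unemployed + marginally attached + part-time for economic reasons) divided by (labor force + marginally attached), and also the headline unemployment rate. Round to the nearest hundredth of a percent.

Labor force = 143.14 + 7.23 = 150.37 million.
Numerator = 7.23 + 0.99 + 6.62 = 14.84 million.
Denominator = 150.37 + 0.99 = 151.36 million.
Broad rate = 14.84 / 151.36 = 9.80%.
Headline unemployment rate = 7.23 / 150.37 = 4.81%.

Broad underutilization rate ≈ 9.80%; headline unemployment rate ≈ 4.81%.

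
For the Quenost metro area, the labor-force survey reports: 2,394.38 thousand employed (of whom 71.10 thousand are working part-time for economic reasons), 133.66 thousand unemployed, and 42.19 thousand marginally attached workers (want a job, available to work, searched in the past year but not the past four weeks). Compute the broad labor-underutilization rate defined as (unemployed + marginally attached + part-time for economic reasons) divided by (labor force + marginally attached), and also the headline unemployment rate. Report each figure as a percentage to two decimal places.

Broad underutilization rate ≈ 9.61%; headline unemployment rate ≈ 5.29%.

Labor force = 2,394.38 + 133.66 = 2,528.04 thousand.
Numerator = 133.66 + 42.19 + 71.10 = 246.95 thousand.
Denominator = 2,528.04 + 42.19 = 2,570.23 thousand.
Broad rate = 246.95 / 2,570.23 = 9.61%.
Headline unemployment rate = 133.66 / 2,528.04 = 5.29%.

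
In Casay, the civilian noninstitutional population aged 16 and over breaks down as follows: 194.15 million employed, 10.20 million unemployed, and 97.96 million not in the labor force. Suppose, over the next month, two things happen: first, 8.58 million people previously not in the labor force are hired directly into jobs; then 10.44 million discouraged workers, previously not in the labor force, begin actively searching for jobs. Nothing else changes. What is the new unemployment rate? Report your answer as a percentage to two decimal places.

Initially, labor force = 194.15 + 10.20 = 204.35 million, so u = 10.20/204.35 = 4.99%.
After the first change, employed and labor force both rise by 8.58; unemployed unchanged → E = 202.73, U = 10.20, labor force = 212.93 million.
After the second change, unemployed and labor force both rise by 10.44 → E = 202.73, U = 20.64, labor force = 223.37 million.
New unemployment rate = 20.64 / 223.37 = 9.24%.

New unemployment rate ≈ 9.24%.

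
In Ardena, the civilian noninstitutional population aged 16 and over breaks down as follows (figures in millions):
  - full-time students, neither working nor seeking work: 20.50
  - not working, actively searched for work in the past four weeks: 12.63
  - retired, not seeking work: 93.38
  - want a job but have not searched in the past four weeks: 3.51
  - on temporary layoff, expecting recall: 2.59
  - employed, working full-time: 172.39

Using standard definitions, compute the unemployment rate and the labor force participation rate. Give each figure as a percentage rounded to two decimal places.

Unemployment rate ≈ 8.11%; labor force participation rate ≈ 61.51%.

Employed = 172.39 million.
Unemployed = 12.63 + 2.59 = 15.22 million (jobless and actively searching, or on temporary layoff).
Labor force = 172.39 + 15.22 = 187.61 million.
Not in labor force = 20.50 + 93.38 + 3.51 = 117.39 million (those not working and not actively searching are outside the labor force — including those who want a job but have given up searching).
Civilian working-age population = 187.61 + 117.39 = 305.00 million.
Unemployment rate = 15.22 / 187.61 = 8.11%.
Labor force participation rate = 187.61 / 305.00 = 61.51%.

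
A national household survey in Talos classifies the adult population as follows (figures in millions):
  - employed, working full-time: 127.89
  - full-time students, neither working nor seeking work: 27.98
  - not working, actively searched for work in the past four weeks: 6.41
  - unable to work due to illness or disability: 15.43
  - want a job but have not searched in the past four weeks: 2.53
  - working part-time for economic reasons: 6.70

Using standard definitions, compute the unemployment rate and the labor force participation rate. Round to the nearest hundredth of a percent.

Employed = 127.89 + 6.70 = 134.59 million (anyone who worked, including part-time for economic reasons, counts as employed).
Unemployed = 6.41 million.
Labor force = 134.59 + 6.41 = 141.00 million.
Not in labor force = 27.98 + 15.43 + 2.53 = 45.94 million (those not working and not actively searching are outside the labor force — including those who want a job but have given up searching).
Civilian working-age population = 141.00 + 45.94 = 186.94 million.
Unemployment rate = 6.41 / 141.00 = 4.55%.
Labor force participation rate = 141.00 / 186.94 = 75.43%.

Unemployment rate ≈ 4.55%; labor force participation rate ≈ 75.43%.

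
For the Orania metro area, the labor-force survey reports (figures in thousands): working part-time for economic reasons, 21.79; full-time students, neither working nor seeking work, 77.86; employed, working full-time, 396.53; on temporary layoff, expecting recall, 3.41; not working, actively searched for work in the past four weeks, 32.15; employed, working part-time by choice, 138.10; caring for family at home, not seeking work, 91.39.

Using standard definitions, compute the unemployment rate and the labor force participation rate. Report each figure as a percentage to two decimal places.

Unemployment rate ≈ 6.01%; labor force participation rate ≈ 77.77%.

Employed = 21.79 + 396.53 + 138.10 = 556.42 thousand (anyone who worked, including part-time for economic reasons, counts as employed).
Unemployed = 3.41 + 32.15 = 35.56 thousand (jobless and actively searching, or on temporary layoff).
Labor force = 556.42 + 35.56 = 591.98 thousand.
Not in labor force = 77.86 + 91.39 = 169.25 thousand (those not working and not actively searching are outside the labor force).
Civilian working-age population = 591.98 + 169.25 = 761.23 thousand.
Unemployment rate = 35.56 / 591.98 = 6.01%.
Labor force participation rate = 591.98 / 761.23 = 77.77%.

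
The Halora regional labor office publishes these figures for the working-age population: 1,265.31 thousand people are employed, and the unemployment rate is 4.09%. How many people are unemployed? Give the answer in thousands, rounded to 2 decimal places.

About 53.96 thousand are unemployed.

Let U be the number unemployed. The labor force is E + U, and U/(E+U) = 0.0409.
So U = 0.0409 × 1,265.31 / (1 − 0.0409) = 51.7512 / 0.9591 ≈ 53.96 thousand.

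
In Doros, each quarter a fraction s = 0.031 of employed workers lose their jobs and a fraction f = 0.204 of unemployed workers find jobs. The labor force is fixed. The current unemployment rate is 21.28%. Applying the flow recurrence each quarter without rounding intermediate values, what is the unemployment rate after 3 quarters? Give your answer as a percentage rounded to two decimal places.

With a fixed labor force, u_{t+1} = u_t + s·(1−u_t) − f·u_t = u_t·(1−s−f) + s.
Here 1−s−f = 0.765 and s = 0.031.
u_1 = 0.212800 × 0.765 + 0.031 = 0.193792.
u_2 = 0.193792 × 0.765 + 0.031 = 0.179251.
u_3 = 0.179251 × 0.765 + 0.031 = 0.168127.

Unemployment rate after three quarters ≈ 16.81%.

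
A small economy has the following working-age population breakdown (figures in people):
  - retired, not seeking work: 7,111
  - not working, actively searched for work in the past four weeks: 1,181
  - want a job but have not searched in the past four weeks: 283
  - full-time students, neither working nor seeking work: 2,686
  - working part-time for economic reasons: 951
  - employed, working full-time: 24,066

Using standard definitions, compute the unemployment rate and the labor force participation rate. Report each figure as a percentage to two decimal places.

Employed = 951 + 24,066 = 25,017 (anyone who worked, including part-time for economic reasons, counts as employed).
Unemployed = 1,181.
Labor force = 25,017 + 1,181 = 26,198.
Not in labor force = 7,111 + 283 + 2,686 = 10,080 (those not working and not actively searching are outside the labor force — including those who want a job but have given up searching).
Civilian working-age population = 26,198 + 10,080 = 36,278.
Unemployment rate = 1,181 / 26,198 = 4.51%.
Labor force participation rate = 26,198 / 36,278 = 72.21%.

Unemployment rate ≈ 4.51%; labor force participation rate ≈ 72.21%.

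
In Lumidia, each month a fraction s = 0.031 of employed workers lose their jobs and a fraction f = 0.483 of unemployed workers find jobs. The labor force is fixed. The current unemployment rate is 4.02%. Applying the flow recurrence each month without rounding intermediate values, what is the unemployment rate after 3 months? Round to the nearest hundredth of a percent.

Unemployment rate after three months ≈ 5.80%.

With a fixed labor force, u_{t+1} = u_t + s·(1−u_t) − f·u_t = u_t·(1−s−f) + s.
Here 1−s−f = 0.486 and s = 0.031.
u_1 = 0.040200 × 0.486 + 0.031 = 0.050537.
u_2 = 0.050537 × 0.486 + 0.031 = 0.055561.
u_3 = 0.055561 × 0.486 + 0.031 = 0.058003.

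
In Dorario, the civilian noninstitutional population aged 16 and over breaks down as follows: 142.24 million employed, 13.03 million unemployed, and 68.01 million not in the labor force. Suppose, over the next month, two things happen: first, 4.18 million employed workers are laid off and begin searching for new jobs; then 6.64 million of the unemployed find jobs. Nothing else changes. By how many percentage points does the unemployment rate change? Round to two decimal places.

Initially, labor force = 142.24 + 13.03 = 155.27 million, so u = 13.03/155.27 = 8.39%.
After the first change, employed falls and unemployed rises by 4.18; labor force unchanged → E = 138.06, U = 17.21, labor force = 155.27 million.
After the second change, unemployed falls and employed rises by 6.64; labor force unchanged → E = 144.70, U = 10.57, labor force = 155.27 million.
New unemployment rate = 10.57 / 155.27 = 6.81%.
Change = 6.81% − 8.39% = −1.58 percentage points.

The unemployment rate changes by −1.58 percentage points.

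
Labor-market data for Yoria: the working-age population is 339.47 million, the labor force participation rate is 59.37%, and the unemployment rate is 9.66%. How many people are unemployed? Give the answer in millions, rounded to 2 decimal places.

Labor force = 0.5937 × 339.47 = 201.54 million.
Unemployed = 0.0966 × 201.54 ≈ 19.47 million.

About 19.47 million are unemployed.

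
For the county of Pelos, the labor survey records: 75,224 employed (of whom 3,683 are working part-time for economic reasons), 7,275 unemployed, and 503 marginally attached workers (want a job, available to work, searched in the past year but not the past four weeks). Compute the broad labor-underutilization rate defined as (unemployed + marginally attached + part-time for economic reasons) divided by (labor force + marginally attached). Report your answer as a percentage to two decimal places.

Labor force = 75,224 + 7,275 = 82,499.
Numerator = 7,275 + 503 + 3,683 = 11,461.
Denominator = 82,499 + 503 = 83,002.
Broad rate = 11,461 / 83,002 = 13.81%.

Broad underutilization rate ≈ 13.81%.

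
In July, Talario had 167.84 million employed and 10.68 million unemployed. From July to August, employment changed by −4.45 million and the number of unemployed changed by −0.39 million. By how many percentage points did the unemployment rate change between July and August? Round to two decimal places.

July: labor force = 167.84 + 10.68 = 178.52; u = 10.68/178.52 = 5.98%.
August: labor force = 163.39 + 10.29 = 173.68; u = 10.29/173.68 = 5.92%.
Change = 5.92% − 5.98% = −0.06 pp.

The unemployment rate changed by −0.06 percentage points.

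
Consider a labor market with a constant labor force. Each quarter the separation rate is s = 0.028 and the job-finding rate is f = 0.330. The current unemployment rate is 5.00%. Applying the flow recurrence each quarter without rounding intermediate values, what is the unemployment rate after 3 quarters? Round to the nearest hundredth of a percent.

Unemployment rate after three quarters ≈ 7.07%.

With a fixed labor force, u_{t+1} = u_t + s·(1−u_t) − f·u_t = u_t·(1−s−f) + s.
Here 1−s−f = 0.642 and s = 0.028.
u_1 = 0.050000 × 0.642 + 0.028 = 0.060100.
u_2 = 0.060100 × 0.642 + 0.028 = 0.066584.
u_3 = 0.066584 × 0.642 + 0.028 = 0.070747.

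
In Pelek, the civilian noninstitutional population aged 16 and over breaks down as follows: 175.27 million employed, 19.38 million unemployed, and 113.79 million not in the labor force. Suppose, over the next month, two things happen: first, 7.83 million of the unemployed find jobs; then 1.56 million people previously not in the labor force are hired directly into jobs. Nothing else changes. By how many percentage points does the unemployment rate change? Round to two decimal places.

The unemployment rate changes by −4.07 percentage points.

Initially, labor force = 175.27 + 19.38 = 194.65 million, so u = 19.38/194.65 = 9.96%.
After the first change, unemployed falls and employed rises by 7.83; labor force unchanged → E = 183.10, U = 11.55, labor force = 194.65 million.
After the second change, employed and labor force both rise by 1.56; unemployed unchanged → E = 184.66, U = 11.55, labor force = 196.21 million.
New unemployment rate = 11.55 / 196.21 = 5.89%.
Change = 5.89% − 9.96% = −4.07 percentage points.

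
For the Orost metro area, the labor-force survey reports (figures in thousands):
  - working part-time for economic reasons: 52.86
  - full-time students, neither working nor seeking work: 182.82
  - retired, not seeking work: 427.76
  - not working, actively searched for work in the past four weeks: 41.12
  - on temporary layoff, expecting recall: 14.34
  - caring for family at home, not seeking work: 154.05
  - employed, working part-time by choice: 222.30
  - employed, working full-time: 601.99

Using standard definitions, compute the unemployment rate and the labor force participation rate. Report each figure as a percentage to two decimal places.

Unemployment rate ≈ 5.95%; labor force participation rate ≈ 54.95%.

Employed = 52.86 + 222.30 + 601.99 = 877.15 thousand (anyone who worked, including part-time for economic reasons, counts as employed).
Unemployed = 41.12 + 14.34 = 55.46 thousand (jobless and actively searching, or on temporary layoff).
Labor force = 877.15 + 55.46 = 932.61 thousand.
Not in labor force = 182.82 + 427.76 + 154.05 = 764.63 thousand (those not working and not actively searching are outside the labor force).
Civilian working-age population = 932.61 + 764.63 = 1,697.24 thousand.
Unemployment rate = 55.46 / 932.61 = 5.95%.
Labor force participation rate = 932.61 / 1,697.24 = 54.95%.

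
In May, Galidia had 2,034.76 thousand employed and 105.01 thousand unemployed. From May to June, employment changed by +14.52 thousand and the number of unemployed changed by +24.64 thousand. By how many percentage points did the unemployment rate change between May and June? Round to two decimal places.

The unemployment rate changed by +1.04 percentage points.

May: labor force = 2,034.76 + 105.01 = 2,139.77; u = 105.01/2,139.77 = 4.91%.
June: labor force = 2,049.28 + 129.65 = 2,178.93; u = 129.65/2,178.93 = 5.95%.
Change = 5.95% − 4.91% = +1.04 pp.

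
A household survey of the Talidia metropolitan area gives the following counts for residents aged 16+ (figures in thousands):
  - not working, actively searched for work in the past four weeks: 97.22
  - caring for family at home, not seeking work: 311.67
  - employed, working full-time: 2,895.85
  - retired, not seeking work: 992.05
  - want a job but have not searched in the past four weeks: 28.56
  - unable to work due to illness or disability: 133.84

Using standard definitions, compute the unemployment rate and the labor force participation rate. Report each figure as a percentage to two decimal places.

Employed = 2,895.85 thousand.
Unemployed = 97.22 thousand.
Labor force = 2,895.85 + 97.22 = 2,993.07 thousand.
Not in labor force = 311.67 + 992.05 + 28.56 + 133.84 = 1,466.12 thousand (those not working and not actively searching are outside the labor force — including those who want a job but have given up searching).
Civilian working-age population = 2,993.07 + 1,466.12 = 4,459.19 thousand.
Unemployment rate = 97.22 / 2,993.07 = 3.25%.
Labor force participation rate = 2,993.07 / 4,459.19 = 67.12%.

Unemployment rate ≈ 3.25%; labor force participation rate ≈ 67.12%.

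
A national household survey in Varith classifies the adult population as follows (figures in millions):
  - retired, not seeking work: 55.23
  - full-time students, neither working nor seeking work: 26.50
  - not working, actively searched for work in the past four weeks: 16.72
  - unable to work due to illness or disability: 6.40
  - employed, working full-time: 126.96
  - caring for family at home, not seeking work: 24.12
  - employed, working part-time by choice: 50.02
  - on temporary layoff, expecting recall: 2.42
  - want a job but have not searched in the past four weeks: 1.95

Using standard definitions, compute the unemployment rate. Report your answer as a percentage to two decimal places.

Unemployment rate ≈ 9.76%.

Employed = 126.96 + 50.02 = 176.98 million.
Unemployed = 16.72 + 2.42 = 19.14 million (jobless and actively searching, or on temporary layoff).
Labor force = 176.98 + 19.14 = 196.12 million.
Unemployment rate = 19.14 / 196.12 = 9.76%.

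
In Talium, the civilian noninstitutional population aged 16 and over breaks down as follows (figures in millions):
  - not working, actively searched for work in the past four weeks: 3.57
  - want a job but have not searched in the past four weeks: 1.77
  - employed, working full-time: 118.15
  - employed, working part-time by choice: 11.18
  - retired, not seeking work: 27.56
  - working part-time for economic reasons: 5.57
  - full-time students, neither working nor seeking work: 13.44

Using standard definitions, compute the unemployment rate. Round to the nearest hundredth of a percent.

Employed = 118.15 + 11.18 + 5.57 = 134.90 million (anyone who worked, including part-time for economic reasons, counts as employed).
Unemployed = 3.57 million.
Labor force = 134.90 + 3.57 = 138.47 million.
Unemployment rate = 3.57 / 138.47 = 2.58%.

Unemployment rate ≈ 2.58%.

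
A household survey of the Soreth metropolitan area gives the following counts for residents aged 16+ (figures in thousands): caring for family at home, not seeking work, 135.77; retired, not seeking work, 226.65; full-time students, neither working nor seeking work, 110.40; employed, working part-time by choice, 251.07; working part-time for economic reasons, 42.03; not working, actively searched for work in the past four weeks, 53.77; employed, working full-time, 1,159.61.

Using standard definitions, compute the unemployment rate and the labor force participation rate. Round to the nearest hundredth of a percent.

Unemployment rate ≈ 3.57%; labor force participation rate ≈ 76.11%.

Employed = 251.07 + 42.03 + 1,159.61 = 1,452.71 thousand (anyone who worked, including part-time for economic reasons, counts as employed).
Unemployed = 53.77 thousand.
Labor force = 1,452.71 + 53.77 = 1,506.48 thousand.
Not in labor force = 135.77 + 226.65 + 110.40 = 472.82 thousand (those not working and not actively searching are outside the labor force).
Civilian working-age population = 1,506.48 + 472.82 = 1,979.30 thousand.
Unemployment rate = 53.77 / 1,506.48 = 3.57%.
Labor force participation rate = 1,506.48 / 1,979.30 = 76.11%.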